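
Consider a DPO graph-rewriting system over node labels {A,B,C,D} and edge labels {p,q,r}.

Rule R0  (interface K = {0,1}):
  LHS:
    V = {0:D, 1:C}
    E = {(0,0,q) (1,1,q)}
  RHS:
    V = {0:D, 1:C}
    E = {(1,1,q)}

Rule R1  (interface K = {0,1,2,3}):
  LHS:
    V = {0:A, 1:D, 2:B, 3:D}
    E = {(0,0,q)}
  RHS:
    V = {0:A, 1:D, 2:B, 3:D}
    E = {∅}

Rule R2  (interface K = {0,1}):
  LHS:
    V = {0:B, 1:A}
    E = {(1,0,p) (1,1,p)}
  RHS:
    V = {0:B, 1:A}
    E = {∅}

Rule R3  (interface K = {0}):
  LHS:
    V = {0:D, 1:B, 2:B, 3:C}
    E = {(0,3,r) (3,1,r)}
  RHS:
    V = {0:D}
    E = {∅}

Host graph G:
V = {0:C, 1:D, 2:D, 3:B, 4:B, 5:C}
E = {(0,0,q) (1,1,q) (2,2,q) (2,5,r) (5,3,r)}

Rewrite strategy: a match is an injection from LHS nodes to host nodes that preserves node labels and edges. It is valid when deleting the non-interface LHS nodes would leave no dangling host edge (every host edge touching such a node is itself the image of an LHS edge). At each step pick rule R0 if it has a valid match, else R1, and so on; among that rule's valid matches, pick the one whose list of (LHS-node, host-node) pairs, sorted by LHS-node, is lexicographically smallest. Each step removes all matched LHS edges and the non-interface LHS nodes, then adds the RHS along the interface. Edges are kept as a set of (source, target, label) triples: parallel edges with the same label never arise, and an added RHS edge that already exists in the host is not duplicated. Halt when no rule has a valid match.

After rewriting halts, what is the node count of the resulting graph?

start.  V:6 E:5  edges: 0-q->0 1-q->1 2-q->2 2-r->5 5-r->3
1. fire R0 via {0↦1, 1↦0}  →  V:6 E:4  edges: 0-q->0 2-q->2 2-r->5 5-r->3
2. fire R0 via {0↦2, 1↦0}  →  V:6 E:3  edges: 0-q->0 2-r->5 5-r->3
3. fire R3 via {0↦2, 1↦3, 2↦4, 3↦5}  →  V:3 E:1  edges: 0-q->0
normal form: no rule applies after step 3
NF nodes: {0:C, 1:D, 2:D}

Answer: 3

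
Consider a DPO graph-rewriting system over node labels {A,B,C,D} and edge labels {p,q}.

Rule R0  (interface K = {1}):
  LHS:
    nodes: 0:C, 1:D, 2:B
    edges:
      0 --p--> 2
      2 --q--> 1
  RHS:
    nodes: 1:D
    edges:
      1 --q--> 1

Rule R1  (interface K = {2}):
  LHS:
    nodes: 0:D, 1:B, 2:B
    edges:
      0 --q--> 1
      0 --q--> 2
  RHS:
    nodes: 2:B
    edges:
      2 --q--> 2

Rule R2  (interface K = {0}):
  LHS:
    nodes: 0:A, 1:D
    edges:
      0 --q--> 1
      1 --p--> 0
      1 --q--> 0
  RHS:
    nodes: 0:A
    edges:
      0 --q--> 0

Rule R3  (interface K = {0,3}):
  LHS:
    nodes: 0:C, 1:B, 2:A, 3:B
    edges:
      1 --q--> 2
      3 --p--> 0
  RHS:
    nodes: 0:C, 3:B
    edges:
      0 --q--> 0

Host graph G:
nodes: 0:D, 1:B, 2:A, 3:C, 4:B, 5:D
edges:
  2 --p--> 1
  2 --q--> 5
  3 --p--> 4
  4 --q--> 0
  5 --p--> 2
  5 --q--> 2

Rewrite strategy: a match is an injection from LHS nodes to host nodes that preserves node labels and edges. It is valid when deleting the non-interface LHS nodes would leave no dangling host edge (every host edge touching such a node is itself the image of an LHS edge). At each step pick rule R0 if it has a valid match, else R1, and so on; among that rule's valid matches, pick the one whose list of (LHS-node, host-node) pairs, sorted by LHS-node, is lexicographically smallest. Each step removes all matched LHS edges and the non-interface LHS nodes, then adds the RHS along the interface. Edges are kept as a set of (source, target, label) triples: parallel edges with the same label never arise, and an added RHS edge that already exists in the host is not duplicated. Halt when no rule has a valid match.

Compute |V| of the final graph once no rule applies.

initial: |V|=6 |E|=6  E = 2-p->1 2-q->5 3-p->4 4-q->0 5-p->2 5-q->2
step 1: apply R0 at {0↦3, 1↦0, 2↦4}  → |V|=4 |E|=5  E = 0-q->0 2-p->1 2-q->5 5-p->2 5-q->2
step 2: apply R2 at {0↦2, 1↦5}  → |V|=3 |E|=3  E = 0-q->0 2-p->1 2-q->2
final graph: no rule applies after step 2
NF nodes: {0:D, 1:B, 2:A}

Answer: 3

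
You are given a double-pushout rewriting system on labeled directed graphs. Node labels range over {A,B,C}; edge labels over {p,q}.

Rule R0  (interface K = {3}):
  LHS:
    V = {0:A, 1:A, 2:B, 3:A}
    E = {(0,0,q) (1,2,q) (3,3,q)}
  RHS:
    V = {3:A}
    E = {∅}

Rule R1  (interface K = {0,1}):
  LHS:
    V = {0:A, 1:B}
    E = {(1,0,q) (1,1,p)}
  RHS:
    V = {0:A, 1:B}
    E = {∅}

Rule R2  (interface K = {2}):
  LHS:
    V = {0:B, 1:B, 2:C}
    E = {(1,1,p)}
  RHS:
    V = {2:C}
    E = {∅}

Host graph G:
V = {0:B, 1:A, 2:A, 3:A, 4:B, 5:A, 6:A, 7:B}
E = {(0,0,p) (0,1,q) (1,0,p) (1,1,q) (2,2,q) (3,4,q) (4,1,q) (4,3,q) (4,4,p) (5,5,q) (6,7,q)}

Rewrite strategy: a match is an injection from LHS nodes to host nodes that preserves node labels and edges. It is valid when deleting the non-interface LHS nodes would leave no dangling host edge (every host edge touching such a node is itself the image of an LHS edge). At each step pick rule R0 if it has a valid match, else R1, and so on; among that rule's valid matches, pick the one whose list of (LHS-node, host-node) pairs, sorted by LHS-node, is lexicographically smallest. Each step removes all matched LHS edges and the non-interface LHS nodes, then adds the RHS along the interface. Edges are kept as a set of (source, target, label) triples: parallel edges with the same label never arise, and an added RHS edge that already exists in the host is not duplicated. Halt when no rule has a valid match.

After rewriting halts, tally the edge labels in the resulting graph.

[0] host  ⇒  8 nodes, 11 edges  {0-p->0 0-q->1 1-p->0 1-q->1 2-q->2 3-q->4 4-q->1 4-q->3 4-p->4 5-q->5 6-q->7}
[1] R0 @ {0↦2, 1↦6, 2↦7, 3↦1}  ⇒  5 nodes, 8 edges  {0-p->0 0-q->1 1-p->0 3-q->4 4-q->1 4-q->3 4-p->4 5-q->5}
[2] R1 @ {0↦1, 1↦0}  ⇒  5 nodes, 6 edges  {1-p->0 3-q->4 4-q->1 4-q->3 4-p->4 5-q->5}
[3] R1 @ {0↦1, 1↦4}  ⇒  5 nodes, 4 edges  {1-p->0 3-q->4 4-q->3 5-q->5}
final graph: no rule applies after step 3
NF edges: [(1, 0, 'p'), (3, 4, 'q'), (4, 3, 'q'), (5, 5, 'q')]

Answer: p:1 q:3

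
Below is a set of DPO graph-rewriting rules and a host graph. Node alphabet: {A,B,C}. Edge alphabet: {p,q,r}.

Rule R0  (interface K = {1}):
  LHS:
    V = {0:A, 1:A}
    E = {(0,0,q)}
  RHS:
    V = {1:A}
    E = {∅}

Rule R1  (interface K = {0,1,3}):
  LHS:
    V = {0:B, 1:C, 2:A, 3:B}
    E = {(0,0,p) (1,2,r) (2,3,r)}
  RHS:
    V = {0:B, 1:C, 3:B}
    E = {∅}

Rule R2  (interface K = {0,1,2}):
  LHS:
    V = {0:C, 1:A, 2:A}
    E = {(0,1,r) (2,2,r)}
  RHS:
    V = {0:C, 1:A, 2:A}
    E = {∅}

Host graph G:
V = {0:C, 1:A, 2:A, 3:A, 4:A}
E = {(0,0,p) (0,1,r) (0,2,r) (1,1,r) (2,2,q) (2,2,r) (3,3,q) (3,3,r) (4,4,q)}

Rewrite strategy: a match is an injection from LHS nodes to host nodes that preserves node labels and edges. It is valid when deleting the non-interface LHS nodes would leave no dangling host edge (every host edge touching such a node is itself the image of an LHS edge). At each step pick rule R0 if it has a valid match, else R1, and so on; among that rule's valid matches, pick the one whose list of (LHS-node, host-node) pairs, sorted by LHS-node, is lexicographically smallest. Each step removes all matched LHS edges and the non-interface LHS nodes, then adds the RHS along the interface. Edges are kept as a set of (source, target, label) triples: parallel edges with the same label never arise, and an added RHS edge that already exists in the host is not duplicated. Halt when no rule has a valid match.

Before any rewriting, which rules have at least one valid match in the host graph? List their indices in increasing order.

Answer: [R0,R2]

Rewrite trace:
R0: 3 valid matches — {0↦4, 1↦1}, {0↦4, 1↦2}, {0↦4, 1↦3}
R1: no valid match — LHS pattern not found
R2: 4 valid matches — {0↦0, 1↦1, 2↦2}, {0↦0, 1↦1, 2↦3}, {0↦0, 1↦2, 2↦1} (+1 more)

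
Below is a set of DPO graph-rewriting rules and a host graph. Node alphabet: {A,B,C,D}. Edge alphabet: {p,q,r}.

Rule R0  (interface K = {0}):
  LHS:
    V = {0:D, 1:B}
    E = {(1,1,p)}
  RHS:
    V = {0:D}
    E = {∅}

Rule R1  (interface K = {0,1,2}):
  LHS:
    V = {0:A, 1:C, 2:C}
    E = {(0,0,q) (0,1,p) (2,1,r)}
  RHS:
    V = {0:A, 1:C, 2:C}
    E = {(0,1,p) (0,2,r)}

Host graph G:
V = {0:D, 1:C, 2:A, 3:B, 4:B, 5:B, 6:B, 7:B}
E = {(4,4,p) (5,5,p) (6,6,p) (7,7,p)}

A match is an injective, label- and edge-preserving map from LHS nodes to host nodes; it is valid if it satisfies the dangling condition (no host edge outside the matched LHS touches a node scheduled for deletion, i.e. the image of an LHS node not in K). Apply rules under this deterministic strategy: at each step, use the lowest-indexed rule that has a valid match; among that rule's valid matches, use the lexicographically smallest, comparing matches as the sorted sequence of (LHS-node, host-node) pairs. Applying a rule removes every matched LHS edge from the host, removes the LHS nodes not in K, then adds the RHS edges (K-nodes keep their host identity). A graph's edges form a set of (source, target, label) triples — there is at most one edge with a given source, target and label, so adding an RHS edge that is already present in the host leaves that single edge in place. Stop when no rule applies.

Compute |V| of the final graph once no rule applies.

Answer: 4

Derivation:
[0] host  ⇒  8 nodes, 4 edges  {4-p->4 5-p->5 6-p->6 7-p->7}
[1] R0 @ {0↦0, 1↦4}  ⇒  7 nodes, 3 edges  {5-p->5 6-p->6 7-p->7}
[2] R0 @ {0↦0, 1↦5}  ⇒  6 nodes, 2 edges  {6-p->6 7-p->7}
[3] R0 @ {0↦0, 1↦6}  ⇒  5 nodes, 1 edges  {7-p->7}
[4] R0 @ {0↦0, 1↦7}  ⇒  4 nodes, 0 edges  {∅}
normal form: no rule applies after step 4
NF nodes: {0:D, 1:C, 2:A, 3:B}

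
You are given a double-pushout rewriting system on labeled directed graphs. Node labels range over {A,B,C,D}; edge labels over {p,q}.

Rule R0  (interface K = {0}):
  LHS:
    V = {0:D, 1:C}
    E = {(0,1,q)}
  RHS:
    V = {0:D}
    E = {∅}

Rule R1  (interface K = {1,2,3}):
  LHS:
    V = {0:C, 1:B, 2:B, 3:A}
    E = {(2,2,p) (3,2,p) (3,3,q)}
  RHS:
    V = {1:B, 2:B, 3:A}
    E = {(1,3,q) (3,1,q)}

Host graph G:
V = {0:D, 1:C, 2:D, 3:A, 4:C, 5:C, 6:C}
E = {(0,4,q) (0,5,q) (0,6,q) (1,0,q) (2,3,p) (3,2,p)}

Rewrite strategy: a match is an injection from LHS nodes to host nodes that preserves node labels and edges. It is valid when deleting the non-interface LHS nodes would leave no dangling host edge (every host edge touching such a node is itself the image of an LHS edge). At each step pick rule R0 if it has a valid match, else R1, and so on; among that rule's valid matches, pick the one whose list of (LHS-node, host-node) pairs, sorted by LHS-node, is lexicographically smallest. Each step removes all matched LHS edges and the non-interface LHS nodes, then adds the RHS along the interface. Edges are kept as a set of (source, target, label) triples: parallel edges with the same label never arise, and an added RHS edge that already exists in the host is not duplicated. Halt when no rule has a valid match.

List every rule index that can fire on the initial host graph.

R0: 3 valid matches — {0↦0, 1↦4}, {0↦0, 1↦5}, {0↦0, 1↦6}
R1: no valid match — LHS pattern not found

Answer: [R0]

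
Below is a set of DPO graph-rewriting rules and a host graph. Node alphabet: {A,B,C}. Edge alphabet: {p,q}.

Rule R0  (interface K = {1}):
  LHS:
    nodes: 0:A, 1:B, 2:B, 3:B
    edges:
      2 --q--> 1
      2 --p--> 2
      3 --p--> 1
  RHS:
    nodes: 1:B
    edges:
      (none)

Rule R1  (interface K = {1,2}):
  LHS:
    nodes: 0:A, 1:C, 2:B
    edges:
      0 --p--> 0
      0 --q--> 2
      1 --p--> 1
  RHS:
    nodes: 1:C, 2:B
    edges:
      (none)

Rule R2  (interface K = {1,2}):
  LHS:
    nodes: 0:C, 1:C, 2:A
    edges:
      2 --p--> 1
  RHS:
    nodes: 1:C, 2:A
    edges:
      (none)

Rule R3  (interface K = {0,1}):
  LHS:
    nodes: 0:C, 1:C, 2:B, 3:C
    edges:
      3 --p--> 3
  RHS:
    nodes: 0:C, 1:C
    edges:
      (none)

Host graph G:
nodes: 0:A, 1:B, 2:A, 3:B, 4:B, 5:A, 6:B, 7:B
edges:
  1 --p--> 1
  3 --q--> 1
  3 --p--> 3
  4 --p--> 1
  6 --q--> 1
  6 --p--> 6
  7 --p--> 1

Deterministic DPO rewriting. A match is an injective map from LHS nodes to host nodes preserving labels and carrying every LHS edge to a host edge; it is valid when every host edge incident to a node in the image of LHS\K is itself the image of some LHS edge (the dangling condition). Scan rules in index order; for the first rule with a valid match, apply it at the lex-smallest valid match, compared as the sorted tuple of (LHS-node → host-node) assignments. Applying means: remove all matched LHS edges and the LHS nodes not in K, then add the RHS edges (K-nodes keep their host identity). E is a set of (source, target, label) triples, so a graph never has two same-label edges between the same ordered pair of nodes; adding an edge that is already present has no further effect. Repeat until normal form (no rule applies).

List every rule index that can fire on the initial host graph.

R0: 12 valid matches — {0↦0, 1↦1, 2↦3, 3↦4}, {0↦0, 1↦1, 2↦3, 3↦7}, {0↦0, 1↦1, 2↦6, 3↦4} (+9 more)
R1: no valid match — LHS pattern not found
R2: no valid match — LHS pattern not found
R3: no valid match — LHS pattern not found

Answer: [R0]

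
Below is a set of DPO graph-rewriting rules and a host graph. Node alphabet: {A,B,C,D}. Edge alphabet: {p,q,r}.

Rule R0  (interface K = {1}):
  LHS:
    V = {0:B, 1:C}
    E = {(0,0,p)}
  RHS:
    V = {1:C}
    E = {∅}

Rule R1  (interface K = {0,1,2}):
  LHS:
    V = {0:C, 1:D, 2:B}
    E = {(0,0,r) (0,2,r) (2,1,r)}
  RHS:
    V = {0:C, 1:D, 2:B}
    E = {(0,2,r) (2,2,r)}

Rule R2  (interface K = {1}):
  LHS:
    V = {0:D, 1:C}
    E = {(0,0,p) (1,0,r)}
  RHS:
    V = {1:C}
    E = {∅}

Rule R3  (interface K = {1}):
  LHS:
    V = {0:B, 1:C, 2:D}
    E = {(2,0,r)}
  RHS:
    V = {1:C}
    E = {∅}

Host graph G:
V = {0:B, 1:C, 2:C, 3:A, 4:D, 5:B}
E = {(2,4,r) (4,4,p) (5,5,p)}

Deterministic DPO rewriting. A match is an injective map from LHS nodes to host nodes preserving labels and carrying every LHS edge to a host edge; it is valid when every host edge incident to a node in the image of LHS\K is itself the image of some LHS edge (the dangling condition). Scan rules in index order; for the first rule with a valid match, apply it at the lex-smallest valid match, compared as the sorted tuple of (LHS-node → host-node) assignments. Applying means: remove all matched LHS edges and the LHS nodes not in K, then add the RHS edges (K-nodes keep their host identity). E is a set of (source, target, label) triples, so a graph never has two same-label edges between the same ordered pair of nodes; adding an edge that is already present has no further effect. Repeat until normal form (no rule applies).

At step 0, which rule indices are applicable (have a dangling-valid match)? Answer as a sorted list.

Answer: [R0,R2]

Derivation:
R0: 2 valid matches — {0↦5, 1↦1}, {0↦5, 1↦2}
R1: no valid match — LHS pattern not found
R2: 1 valid match — {0↦4, 1↦2}
R3: no valid match — LHS pattern not found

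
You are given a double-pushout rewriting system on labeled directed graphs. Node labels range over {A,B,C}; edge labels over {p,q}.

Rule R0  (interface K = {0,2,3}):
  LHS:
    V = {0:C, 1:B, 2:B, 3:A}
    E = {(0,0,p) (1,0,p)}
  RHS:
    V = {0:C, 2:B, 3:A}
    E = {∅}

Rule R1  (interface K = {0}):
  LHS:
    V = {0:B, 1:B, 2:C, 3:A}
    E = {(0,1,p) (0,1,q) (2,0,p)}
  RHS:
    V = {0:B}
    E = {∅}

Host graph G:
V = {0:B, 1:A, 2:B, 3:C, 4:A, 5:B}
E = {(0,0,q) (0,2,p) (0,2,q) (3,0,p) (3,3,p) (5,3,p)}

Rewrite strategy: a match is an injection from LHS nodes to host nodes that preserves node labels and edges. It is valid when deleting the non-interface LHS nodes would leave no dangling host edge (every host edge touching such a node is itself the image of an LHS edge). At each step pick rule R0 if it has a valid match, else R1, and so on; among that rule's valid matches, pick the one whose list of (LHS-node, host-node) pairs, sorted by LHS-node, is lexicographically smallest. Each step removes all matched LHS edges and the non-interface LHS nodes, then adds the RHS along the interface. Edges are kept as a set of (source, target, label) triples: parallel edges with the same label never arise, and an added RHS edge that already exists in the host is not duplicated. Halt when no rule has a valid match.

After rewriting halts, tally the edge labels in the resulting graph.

initial: |V|=6 |E|=6  E = 0-q->0 0-p->2 0-q->2 3-p->0 3-p->3 5-p->3
step 1: apply R0 at {0↦3, 1↦5, 2↦0, 3↦1}  → |V|=5 |E|=4  E = 0-q->0 0-p->2 0-q->2 3-p->0
step 2: apply R1 at {0↦0, 1↦2, 2↦3, 3↦1}  → |V|=2 |E|=1  E = 0-q->0
halt: no rule applies after step 2
NF edges: [(0, 0, 'q')]

Answer: q:1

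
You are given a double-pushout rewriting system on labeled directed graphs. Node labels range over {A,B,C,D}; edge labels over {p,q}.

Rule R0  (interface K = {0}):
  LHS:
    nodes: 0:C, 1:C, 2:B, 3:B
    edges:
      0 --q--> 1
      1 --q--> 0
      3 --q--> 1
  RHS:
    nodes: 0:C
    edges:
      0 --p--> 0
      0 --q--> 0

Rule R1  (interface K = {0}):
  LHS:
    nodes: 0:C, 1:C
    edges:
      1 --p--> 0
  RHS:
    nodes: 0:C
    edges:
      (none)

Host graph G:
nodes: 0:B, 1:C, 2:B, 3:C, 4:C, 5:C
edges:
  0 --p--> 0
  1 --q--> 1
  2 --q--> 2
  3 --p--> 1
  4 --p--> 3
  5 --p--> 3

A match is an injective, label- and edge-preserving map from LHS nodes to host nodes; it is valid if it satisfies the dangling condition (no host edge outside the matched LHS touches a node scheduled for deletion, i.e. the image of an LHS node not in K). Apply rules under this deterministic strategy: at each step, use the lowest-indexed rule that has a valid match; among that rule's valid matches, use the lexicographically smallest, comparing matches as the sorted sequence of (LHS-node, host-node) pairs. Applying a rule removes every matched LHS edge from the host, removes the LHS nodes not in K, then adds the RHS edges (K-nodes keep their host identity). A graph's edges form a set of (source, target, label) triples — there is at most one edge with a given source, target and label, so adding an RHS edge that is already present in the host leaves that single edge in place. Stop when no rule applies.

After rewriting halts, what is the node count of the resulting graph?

initial: |V|=6 |E|=6  E = 0-p->0 1-q->1 2-q->2 3-p->1 4-p->3 5-p->3
step 1: apply R1 at {0↦3, 1↦4}  → |V|=5 |E|=5  E = 0-p->0 1-q->1 2-q->2 3-p->1 5-p->3
step 2: apply R1 at {0↦3, 1↦5}  → |V|=4 |E|=4  E = 0-p->0 1-q->1 2-q->2 3-p->1
step 3: apply R1 at {0↦1, 1↦3}  → |V|=3 |E|=3  E = 0-p->0 1-q->1 2-q->2
halt: no rule applies after step 3
NF nodes: {0:B, 1:C, 2:B}

Answer: 3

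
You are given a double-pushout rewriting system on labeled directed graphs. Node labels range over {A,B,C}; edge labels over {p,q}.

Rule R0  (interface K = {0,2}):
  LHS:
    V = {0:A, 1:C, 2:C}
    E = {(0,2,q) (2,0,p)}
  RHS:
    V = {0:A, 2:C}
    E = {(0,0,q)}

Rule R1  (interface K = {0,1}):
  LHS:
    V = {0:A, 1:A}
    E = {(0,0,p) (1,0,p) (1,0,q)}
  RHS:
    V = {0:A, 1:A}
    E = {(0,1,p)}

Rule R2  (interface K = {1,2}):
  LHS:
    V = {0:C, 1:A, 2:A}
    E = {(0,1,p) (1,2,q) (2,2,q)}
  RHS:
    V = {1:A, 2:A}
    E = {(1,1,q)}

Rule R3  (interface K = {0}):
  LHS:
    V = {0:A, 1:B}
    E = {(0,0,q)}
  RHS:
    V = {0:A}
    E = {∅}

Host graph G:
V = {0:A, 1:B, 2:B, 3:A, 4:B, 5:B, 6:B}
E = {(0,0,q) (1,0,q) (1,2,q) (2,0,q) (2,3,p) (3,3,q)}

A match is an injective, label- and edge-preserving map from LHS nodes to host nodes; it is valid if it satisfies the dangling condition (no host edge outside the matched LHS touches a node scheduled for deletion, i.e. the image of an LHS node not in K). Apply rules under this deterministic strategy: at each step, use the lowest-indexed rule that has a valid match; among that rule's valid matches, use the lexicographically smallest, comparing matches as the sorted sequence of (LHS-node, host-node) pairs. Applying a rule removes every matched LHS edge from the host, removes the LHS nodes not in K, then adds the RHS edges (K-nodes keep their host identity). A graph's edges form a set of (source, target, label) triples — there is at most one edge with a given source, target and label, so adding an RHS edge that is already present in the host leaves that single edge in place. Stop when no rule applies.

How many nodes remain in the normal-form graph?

[0] host  ⇒  7 nodes, 6 edges  {0-q->0 1-q->0 1-q->2 2-q->0 2-p->3 3-q->3}
[1] R3 @ {0↦0, 1↦4}  ⇒  6 nodes, 5 edges  {1-q->0 1-q->2 2-q->0 2-p->3 3-q->3}
[2] R3 @ {0↦3, 1↦5}  ⇒  5 nodes, 4 edges  {1-q->0 1-q->2 2-q->0 2-p->3}
halt: no rule applies after step 2
NF nodes: {0:A, 1:B, 2:B, 3:A, 6:B}

Answer: 5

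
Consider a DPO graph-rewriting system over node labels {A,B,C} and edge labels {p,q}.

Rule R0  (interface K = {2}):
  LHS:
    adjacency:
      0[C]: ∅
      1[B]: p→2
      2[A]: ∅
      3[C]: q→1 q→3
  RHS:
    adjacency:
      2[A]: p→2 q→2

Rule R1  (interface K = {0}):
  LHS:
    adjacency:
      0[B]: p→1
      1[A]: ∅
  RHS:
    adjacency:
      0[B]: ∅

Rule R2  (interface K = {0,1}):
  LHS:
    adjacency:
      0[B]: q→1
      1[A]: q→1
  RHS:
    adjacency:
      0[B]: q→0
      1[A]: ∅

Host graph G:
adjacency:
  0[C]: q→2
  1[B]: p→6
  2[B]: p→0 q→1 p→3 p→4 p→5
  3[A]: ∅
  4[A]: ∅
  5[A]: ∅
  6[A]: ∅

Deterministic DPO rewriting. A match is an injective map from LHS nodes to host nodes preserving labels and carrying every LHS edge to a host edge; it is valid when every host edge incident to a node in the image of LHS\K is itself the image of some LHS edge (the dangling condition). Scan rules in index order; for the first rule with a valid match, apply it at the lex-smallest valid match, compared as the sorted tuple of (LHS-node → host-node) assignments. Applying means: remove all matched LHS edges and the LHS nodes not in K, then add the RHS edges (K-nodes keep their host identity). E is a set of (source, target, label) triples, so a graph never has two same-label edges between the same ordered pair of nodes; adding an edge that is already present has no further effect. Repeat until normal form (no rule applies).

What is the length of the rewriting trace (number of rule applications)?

Answer: 4

Rewrite trace:
initial: |V|=7 |E|=7  E = 0-q->2 1-p->6 2-p->0 2-q->1 2-p->3 2-p->4 2-p->5
step 1: apply R1 at {0↦1, 1↦6}  → |V|=6 |E|=6  E = 0-q->2 2-p->0 2-q->1 2-p->3 2-p->4 2-p->5
step 2: apply R1 at {0↦2, 1↦3}  → |V|=5 |E|=5  E = 0-q->2 2-p->0 2-q->1 2-p->4 2-p->5
step 3: apply R1 at {0↦2, 1↦4}  → |V|=4 |E|=4  E = 0-q->2 2-p->0 2-q->1 2-p->5
step 4: apply R1 at {0↦2, 1↦5}  → |V|=3 |E|=3  E = 0-q->2 2-p->0 2-q->1
normal form: no rule applies after step 4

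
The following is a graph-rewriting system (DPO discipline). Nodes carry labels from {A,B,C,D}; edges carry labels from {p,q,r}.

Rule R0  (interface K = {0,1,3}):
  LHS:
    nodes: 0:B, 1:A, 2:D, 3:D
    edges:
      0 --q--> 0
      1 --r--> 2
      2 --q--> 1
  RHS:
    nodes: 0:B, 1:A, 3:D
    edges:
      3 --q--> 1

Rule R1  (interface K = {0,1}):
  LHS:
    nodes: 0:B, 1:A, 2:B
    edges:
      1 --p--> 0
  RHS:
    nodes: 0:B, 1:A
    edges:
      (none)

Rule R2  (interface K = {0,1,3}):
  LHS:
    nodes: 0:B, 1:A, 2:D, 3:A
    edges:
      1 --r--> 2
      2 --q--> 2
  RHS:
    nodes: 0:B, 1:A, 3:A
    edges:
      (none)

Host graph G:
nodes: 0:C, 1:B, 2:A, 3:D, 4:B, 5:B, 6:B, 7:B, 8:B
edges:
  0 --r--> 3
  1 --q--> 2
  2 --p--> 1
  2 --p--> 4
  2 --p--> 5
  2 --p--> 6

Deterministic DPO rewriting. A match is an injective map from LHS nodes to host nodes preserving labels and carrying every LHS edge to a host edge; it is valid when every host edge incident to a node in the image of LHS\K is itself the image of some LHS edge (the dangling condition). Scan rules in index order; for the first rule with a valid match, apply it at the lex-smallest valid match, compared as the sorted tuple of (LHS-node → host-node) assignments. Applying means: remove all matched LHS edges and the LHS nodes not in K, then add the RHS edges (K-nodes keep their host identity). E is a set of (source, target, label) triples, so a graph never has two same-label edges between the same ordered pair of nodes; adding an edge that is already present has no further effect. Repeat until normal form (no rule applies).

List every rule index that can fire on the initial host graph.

R0: no valid match — LHS pattern not found
R1: 8 valid matches — {0↦1, 1↦2, 2↦7}, {0↦1, 1↦2, 2↦8}, {0↦4, 1↦2, 2↦7} (+5 more)
R2: no valid match — LHS pattern not found

Answer: [R1]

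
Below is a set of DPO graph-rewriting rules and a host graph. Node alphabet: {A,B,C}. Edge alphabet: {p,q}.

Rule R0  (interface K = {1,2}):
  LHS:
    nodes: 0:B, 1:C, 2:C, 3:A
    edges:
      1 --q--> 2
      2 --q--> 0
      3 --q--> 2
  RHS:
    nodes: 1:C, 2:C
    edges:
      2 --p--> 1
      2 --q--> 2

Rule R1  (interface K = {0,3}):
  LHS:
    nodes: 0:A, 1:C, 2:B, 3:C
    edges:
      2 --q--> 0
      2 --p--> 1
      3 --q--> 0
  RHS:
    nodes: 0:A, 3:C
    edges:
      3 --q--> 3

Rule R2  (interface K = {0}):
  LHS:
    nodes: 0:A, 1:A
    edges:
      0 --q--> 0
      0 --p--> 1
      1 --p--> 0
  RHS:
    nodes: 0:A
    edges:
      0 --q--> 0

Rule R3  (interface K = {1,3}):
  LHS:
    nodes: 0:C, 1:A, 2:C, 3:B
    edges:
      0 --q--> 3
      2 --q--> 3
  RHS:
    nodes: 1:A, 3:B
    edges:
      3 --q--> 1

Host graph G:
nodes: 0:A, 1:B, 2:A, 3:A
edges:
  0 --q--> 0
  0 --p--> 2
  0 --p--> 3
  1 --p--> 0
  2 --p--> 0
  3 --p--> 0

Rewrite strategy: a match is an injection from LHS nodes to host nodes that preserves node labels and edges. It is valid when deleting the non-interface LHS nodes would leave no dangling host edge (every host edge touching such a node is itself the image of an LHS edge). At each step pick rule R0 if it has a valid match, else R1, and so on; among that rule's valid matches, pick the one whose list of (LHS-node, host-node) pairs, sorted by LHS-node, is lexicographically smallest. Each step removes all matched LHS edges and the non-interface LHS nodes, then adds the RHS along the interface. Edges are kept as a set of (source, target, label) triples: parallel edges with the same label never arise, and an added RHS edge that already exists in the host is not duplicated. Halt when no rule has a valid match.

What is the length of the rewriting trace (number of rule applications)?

Answer: 2

Steps:
start.  V:4 E:6  edges: 0-q->0 0-p->2 0-p->3 1-p->0 2-p->0 3-p->0
1. fire R2 via {0↦0, 1↦2}  →  V:3 E:4  edges: 0-q->0 0-p->3 1-p->0 3-p->0
2. fire R2 via {0↦0, 1↦3}  →  V:2 E:2  edges: 0-q->0 1-p->0
normal form: no rule applies after step 2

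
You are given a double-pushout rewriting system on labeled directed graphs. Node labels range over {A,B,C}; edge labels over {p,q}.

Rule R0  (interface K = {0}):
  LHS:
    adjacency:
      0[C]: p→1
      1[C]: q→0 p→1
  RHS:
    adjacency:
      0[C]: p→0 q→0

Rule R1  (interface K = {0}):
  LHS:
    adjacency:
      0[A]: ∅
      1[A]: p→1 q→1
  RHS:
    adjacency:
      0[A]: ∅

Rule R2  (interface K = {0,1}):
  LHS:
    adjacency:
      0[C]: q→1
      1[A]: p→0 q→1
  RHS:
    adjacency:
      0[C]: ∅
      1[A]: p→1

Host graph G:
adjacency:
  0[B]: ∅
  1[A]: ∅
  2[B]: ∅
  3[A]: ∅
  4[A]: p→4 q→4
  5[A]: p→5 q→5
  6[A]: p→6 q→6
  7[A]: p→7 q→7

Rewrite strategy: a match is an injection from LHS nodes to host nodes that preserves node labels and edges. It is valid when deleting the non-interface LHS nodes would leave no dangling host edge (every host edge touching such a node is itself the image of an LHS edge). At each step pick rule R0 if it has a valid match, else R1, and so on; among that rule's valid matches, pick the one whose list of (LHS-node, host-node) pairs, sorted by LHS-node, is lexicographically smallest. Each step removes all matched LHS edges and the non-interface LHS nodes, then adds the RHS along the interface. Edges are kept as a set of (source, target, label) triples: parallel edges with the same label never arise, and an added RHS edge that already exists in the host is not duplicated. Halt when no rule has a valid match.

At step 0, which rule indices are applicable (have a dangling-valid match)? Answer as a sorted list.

R0: no valid match — LHS pattern not found
R1: 20 valid matches — {0↦1, 1↦4}, {0↦1, 1↦5}, {0↦1, 1↦6} (+17 more)
R2: no valid match — LHS pattern not found

Answer: [R1]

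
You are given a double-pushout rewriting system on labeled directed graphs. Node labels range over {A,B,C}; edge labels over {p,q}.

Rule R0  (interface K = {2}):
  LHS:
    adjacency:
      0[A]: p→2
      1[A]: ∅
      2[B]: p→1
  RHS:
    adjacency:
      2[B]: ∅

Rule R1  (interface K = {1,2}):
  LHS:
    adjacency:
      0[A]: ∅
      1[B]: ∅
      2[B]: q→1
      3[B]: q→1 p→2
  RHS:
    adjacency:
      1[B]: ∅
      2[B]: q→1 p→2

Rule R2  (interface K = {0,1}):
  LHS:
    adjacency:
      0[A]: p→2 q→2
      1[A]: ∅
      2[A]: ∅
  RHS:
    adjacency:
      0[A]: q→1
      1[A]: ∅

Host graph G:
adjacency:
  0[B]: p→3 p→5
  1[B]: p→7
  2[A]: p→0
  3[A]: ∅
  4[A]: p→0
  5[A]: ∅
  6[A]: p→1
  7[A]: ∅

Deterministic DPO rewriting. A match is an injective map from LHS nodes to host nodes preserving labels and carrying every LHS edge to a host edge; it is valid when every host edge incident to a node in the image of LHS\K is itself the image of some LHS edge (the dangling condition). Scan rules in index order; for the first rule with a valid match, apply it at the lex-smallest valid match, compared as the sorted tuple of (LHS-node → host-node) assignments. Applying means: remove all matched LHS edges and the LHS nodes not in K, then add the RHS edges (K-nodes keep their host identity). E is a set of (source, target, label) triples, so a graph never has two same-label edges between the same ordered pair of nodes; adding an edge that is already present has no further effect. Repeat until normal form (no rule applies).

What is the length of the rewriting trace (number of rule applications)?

[0] host  ⇒  8 nodes, 6 edges  {0-p->3 0-p->5 1-p->7 2-p->0 4-p->0 6-p->1}
[1] R0 @ {0↦2, 1↦3, 2↦0}  ⇒  6 nodes, 4 edges  {0-p->5 1-p->7 4-p->0 6-p->1}
[2] R0 @ {0↦4, 1↦5, 2↦0}  ⇒  4 nodes, 2 edges  {1-p->7 6-p->1}
[3] R0 @ {0↦6, 1↦7, 2↦1}  ⇒  2 nodes, 0 edges  {∅}
halt: no rule applies after step 3

Answer: 3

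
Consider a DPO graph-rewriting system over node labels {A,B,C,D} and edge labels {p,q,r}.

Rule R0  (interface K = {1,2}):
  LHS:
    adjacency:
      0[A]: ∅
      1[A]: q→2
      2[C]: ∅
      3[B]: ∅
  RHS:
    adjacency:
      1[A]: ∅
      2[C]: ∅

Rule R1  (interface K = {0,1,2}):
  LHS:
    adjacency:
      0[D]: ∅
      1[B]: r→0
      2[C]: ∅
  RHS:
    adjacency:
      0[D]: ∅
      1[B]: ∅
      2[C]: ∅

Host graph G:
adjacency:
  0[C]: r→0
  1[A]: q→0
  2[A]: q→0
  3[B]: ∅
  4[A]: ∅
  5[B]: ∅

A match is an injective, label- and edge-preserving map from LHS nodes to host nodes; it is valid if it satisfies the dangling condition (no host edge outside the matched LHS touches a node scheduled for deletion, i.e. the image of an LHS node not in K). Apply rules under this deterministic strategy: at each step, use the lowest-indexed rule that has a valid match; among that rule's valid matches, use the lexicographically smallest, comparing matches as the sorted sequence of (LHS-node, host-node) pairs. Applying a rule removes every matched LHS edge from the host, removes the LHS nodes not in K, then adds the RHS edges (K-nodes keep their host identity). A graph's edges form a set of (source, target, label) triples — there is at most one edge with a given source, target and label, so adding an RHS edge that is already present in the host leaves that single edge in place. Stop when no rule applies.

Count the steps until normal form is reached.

Answer: 2

Rewrite trace:
start.  V:6 E:3  edges: 0-r->0 1-q->0 2-q->0
1. fire R0 via {0↦4, 1↦1, 2↦0, 3↦3}  →  V:4 E:2  edges: 0-r->0 2-q->0
2. fire R0 via {0↦1, 1↦2, 2↦0, 3↦5}  →  V:2 E:1  edges: 0-r->0
halt: no rule applies after step 2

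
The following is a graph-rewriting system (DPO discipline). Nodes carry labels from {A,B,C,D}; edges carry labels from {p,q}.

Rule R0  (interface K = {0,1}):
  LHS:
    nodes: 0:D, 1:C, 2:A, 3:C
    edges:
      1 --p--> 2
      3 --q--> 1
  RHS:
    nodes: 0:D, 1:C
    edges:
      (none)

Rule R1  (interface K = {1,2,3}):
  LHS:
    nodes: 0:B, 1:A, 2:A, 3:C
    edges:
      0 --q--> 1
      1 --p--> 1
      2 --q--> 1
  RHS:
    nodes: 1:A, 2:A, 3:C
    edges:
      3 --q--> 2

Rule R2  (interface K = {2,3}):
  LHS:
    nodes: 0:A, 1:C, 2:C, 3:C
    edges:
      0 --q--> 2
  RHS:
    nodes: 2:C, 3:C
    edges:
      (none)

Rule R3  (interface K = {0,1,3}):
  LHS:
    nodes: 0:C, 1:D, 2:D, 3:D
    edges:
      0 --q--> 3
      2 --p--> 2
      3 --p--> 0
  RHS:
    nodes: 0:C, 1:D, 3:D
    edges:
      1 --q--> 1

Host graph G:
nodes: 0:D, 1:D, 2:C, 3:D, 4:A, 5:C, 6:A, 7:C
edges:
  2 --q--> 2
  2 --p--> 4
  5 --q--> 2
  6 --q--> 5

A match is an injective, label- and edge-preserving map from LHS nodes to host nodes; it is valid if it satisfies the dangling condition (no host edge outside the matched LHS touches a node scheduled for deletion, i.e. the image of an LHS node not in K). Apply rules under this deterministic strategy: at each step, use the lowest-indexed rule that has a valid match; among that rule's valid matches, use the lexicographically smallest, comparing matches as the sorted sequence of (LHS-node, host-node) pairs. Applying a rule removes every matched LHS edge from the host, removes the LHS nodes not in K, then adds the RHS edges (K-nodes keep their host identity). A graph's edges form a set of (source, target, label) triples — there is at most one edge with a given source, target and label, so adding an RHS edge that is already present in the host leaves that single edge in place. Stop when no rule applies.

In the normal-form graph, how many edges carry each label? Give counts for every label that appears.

[0] host  ⇒  8 nodes, 4 edges  {2-q->2 2-p->4 5-q->2 6-q->5}
[1] R2 @ {0↦6, 1↦7, 2↦5, 3↦2}  ⇒  6 nodes, 3 edges  {2-q->2 2-p->4 5-q->2}
[2] R0 @ {0↦0, 1↦2, 2↦4, 3↦5}  ⇒  4 nodes, 1 edges  {2-q->2}
halt: no rule applies after step 2
NF edges: [(2, 2, 'q')]

Answer: q:1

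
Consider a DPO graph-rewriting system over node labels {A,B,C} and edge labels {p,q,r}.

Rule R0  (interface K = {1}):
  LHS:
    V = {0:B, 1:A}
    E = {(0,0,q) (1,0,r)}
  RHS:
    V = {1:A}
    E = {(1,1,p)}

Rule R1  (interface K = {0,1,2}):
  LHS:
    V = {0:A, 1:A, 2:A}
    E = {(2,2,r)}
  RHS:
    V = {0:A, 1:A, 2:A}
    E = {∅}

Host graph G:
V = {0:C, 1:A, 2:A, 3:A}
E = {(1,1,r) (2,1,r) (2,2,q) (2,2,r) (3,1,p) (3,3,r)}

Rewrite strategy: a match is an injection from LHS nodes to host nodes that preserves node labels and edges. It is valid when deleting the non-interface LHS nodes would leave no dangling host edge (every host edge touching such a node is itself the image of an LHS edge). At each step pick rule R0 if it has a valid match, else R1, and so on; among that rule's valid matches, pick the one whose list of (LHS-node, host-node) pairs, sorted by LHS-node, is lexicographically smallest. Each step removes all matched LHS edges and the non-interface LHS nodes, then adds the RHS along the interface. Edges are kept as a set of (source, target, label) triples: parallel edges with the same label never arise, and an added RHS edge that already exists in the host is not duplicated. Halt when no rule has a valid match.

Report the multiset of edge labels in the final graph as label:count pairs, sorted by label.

initial: |V|=4 |E|=6  E = 1-r->1 2-r->1 2-q->2 2-r->2 3-p->1 3-r->3
step 1: apply R1 at {0↦1, 1↦2, 2↦3}  → |V|=4 |E|=5  E = 1-r->1 2-r->1 2-q->2 2-r->2 3-p->1
step 2: apply R1 at {0↦1, 1↦3, 2↦2}  → |V|=4 |E|=4  E = 1-r->1 2-r->1 2-q->2 3-p->1
step 3: apply R1 at {0↦2, 1↦3, 2↦1}  → |V|=4 |E|=3  E = 2-r->1 2-q->2 3-p->1
halt: no rule applies after step 3
NF edges: [(2, 1, 'r'), (2, 2, 'q'), (3, 1, 'p')]

Answer: p:1 q:1 r:1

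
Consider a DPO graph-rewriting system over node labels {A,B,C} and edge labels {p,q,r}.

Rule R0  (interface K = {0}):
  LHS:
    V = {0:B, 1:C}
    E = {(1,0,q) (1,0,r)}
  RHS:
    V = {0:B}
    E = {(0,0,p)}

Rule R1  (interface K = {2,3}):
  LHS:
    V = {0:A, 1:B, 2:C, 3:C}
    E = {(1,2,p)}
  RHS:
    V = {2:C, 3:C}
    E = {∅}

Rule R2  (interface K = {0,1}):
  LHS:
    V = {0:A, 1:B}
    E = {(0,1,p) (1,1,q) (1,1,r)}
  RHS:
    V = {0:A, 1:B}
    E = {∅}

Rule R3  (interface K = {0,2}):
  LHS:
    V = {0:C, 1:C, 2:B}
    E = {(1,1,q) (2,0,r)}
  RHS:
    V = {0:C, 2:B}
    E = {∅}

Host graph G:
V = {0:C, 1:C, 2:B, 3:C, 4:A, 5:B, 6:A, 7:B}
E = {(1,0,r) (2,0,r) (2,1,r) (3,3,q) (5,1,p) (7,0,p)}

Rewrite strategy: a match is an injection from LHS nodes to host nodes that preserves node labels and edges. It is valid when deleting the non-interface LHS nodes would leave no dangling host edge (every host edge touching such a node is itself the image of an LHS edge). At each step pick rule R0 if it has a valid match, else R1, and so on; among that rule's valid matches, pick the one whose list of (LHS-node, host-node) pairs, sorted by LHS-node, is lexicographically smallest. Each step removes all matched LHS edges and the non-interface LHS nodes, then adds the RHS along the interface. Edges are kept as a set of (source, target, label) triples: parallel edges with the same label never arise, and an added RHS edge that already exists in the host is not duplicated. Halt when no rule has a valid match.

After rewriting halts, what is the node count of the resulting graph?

Answer: 3

Rewrite trace:
start.  V:8 E:6  edges: 1-r->0 2-r->0 2-r->1 3-q->3 5-p->1 7-p->0
1. fire R1 via {0↦4, 1↦5, 2↦1, 3↦0}  →  V:6 E:5  edges: 1-r->0 2-r->0 2-r->1 3-q->3 7-p->0
2. fire R1 via {0↦6, 1↦7, 2↦0, 3↦1}  →  V:4 E:4  edges: 1-r->0 2-r->0 2-r->1 3-q->3
3. fire R3 via {0↦0, 1↦3, 2↦2}  →  V:3 E:2  edges: 1-r->0 2-r->1
final graph: no rule applies after step 3
NF nodes: {0:C, 1:C, 2:B}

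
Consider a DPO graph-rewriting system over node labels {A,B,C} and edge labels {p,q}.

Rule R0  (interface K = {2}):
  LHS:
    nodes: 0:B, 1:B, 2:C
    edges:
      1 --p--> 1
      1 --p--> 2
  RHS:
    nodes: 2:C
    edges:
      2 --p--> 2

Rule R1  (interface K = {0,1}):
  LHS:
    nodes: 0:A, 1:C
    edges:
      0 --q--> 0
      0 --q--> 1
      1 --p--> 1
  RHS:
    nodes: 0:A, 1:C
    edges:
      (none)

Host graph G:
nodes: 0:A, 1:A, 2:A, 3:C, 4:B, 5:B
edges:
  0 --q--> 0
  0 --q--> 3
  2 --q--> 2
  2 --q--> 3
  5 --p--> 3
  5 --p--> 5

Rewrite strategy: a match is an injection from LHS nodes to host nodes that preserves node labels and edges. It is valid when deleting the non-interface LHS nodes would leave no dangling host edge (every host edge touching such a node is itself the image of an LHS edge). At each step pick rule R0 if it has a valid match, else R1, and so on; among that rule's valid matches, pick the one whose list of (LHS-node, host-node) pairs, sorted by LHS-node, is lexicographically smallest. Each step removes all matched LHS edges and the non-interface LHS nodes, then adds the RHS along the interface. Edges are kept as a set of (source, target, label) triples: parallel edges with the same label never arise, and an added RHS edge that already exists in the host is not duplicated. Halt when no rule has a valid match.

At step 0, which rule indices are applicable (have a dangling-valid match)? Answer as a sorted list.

Answer: [R0]

Steps:
R0: 1 valid match — {0↦4, 1↦5, 2↦3}
R1: no valid match — LHS pattern not found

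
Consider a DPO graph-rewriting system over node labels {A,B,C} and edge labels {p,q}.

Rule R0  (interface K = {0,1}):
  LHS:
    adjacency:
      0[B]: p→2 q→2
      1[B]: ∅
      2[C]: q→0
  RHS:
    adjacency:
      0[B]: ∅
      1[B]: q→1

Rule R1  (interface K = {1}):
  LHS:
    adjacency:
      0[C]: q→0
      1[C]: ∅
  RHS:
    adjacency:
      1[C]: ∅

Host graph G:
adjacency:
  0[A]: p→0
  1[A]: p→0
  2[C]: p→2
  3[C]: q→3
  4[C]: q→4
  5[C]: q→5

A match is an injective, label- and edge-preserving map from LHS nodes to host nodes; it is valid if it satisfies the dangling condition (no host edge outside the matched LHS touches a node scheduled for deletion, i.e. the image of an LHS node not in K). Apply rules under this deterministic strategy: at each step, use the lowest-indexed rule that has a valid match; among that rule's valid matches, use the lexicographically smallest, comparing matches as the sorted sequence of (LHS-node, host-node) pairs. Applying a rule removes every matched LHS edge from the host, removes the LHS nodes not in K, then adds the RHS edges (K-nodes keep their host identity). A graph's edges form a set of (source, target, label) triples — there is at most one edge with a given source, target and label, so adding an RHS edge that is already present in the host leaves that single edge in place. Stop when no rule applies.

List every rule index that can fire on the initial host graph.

Answer: [R1]

Rewrite trace:
R0: no valid match — LHS pattern not found
R1: 9 valid matches — {0↦3, 1↦2}, {0↦3, 1↦4}, {0↦3, 1↦5} (+6 more)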